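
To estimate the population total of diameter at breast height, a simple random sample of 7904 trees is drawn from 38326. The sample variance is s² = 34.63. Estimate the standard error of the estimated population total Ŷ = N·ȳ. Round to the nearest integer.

2260

Var(Ŷ) = N²·Var(ȳ) = N²·(1 − n/N)·s²/n.
f = 7904/38326 = 0.20623076; Var(ȳ) = 0.79376924·34.63/7904 = 0.0034777618.
Var(Ŷ) = 38326² · 0.0034777618 = 5.1084227 × 10^6.
SE(Ŷ) = √(5.1084227 × 10^6) = 2260.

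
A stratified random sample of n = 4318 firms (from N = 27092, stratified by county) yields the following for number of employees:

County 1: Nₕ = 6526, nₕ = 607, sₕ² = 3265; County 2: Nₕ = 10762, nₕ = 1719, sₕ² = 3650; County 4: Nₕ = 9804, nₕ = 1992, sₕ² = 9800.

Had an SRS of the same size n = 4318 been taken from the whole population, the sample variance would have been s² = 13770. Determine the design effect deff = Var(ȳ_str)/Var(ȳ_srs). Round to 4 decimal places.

Var(ȳ_str) = Σ Wₕ²(1−fₕ)sₕ²/nₕ with Wₕ = Nₕ/27092:
  County 1: (6526/27092)²·(1−607/6526)·3265/607 = 0.28307908
  County 2: (10762/27092)²·(1−1719/10762)·3650/1719 = 0.28154017
  County 4: (9804/27092)²·(1−1992/9804)·9800/1992 = 0.51335778
  → Var(ȳ_str) = 1.077977.
Var(ȳ_srs) = (1 − 4318/27092)·13770/4318 = 2.6807083.
deff = 1.077977 / 2.6807083 = 0.4021.

0.4021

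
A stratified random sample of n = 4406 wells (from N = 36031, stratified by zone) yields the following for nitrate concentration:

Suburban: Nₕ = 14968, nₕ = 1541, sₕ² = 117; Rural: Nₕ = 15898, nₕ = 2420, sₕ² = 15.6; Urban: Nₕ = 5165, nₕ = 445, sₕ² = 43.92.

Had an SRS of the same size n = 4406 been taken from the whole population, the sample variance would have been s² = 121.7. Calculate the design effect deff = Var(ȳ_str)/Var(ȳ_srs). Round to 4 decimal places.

0.6051

Var(ȳ_str) = Σ Wₕ²(1−fₕ)sₕ²/nₕ with Wₕ = Nₕ/36031:
  Suburban: (14968/36031)²·(1−1541/14968)·117/1541 = 0.011753666
  Rural: (15898/36031)²·(1−2420/15898)·15.6/2420 = 0.0010639582
  Urban: (5165/36031)²·(1−445/5165)·43.92/445 = 0.0018533695
  → Var(ȳ_str) = 0.014670994.
Var(ȳ_srs) = (1 − 4406/36031)·121.7/4406 = 0.024243778.
deff = 0.014670994 / 0.024243778 = 0.6051.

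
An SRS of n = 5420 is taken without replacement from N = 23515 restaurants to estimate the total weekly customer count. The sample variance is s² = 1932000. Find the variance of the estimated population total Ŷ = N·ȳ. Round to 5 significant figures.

1.5167 × 10^11

Var(Ŷ) = N²·Var(ȳ) = N²·(1 − n/N)·s²/n.
f = 5420/23515 = 0.23049118; Var(ȳ) = 0.76950882·1932000/5420 = 274.29724.
Var(Ŷ) = 23515² · 274.29724 = 1.5167409 × 10^11.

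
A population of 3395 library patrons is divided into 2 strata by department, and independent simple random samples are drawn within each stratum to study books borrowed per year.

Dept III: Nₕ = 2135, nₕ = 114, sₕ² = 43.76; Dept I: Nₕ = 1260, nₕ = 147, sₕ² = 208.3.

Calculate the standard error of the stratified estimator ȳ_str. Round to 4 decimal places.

0.5622

Var(ȳ_str) = Σₕ Wₕ²(1 − fₕ)sₕ²/nₕ with Wₕ = Nₕ/N, N = 3395.
Dept III: Wₕ = 0.62886598; term = 0.62886598²·(1 − 0.05339578)·43.76/114 = 0.14370011.
Dept I: Wₕ = 0.37113402; term = 0.37113402²·(1 − 0.11666667)·208.3/147 = 0.17240827.
Sum = 0.31610838.
SE = √(0.31610838) = 0.5622.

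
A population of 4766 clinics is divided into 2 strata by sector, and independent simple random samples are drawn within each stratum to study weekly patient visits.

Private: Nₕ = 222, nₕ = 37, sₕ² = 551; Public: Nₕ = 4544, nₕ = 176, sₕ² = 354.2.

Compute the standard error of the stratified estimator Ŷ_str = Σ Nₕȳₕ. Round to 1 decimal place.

6368.4

Var(Ŷ_str) = Σₕ Nₕ²(1 − fₕ)sₕ²/nₕ.
Private: 222²·(1 − 37/222)·551/37 = 611610.
Public: 4544²·(1 − 176/4544)·354.2/176 = 3.9944486 × 10^7.
Sum = 4.0556096 × 10^7.
SE = √(4.0556096 × 10^7) = 6368.4.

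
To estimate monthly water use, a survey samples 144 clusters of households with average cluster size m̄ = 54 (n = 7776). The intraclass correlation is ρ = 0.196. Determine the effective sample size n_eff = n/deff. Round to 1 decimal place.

deff = 1 + (54 − 1)·0.196 = 1 + 10.388 = 11.388.
n_eff = 7776 / 11.388 = 682.8.

682.8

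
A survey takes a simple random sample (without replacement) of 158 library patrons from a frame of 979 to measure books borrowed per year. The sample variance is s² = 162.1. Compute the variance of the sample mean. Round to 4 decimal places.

Under SRS without replacement, Var(ȳ) = (1 − f)·s²/n with f = n/N = 158/979 = 0.16138917.
Var(ȳ) = (1 − 0.16138917)·162.1/158 = 0.83861083·1.0259494 = 0.86037225.

0.8604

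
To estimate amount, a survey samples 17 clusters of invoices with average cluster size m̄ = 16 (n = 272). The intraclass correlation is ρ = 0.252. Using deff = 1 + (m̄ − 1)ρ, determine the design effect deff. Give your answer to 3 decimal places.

4.780

deff = 1 + (16 − 1)·0.252 = 1 + 3.78 = 4.78.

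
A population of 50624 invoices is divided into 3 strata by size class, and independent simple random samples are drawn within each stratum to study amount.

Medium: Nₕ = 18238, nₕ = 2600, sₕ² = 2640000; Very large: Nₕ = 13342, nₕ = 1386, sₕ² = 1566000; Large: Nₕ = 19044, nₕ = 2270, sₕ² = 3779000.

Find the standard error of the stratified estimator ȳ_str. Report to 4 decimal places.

19.7695

Var(ȳ_str) = Σₕ Wₕ²(1 − fₕ)sₕ²/nₕ with Wₕ = Nₕ/N, N = 50624.
Medium: Wₕ = 0.36026391; term = 0.36026391²·(1 − 0.14255949)·2640000/2600 = 112.99939.
Very large: Wₕ = 0.26355088; term = 0.26355088²·(1 − 0.10388248)·1566000/1386 = 70.327059.
Large: Wₕ = 0.37618521; term = 0.37618521²·(1 − 0.11919765)·3779000/2270 = 207.50709.
Sum = 390.83354.
SE = √(390.83354) = 19.7695.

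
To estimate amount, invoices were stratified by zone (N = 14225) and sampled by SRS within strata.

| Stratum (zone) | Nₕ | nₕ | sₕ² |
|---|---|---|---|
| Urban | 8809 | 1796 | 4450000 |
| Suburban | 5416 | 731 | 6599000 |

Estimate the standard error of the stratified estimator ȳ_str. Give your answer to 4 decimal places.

Var(ȳ_str) = Σₕ Wₕ²(1 − fₕ)sₕ²/nₕ with Wₕ = Nₕ/N, N = 14225.
Urban: Wₕ = 0.61926186; term = 0.61926186²·(1 − 0.20388239)·4450000/1796 = 756.44887.
Suburban: Wₕ = 0.38073814; term = 0.38073814²·(1 − 0.13497046)·6599000/731 = 1131.9949.
Sum = 1888.4438.
SE = √(1888.4438) = 43.4562.

43.4562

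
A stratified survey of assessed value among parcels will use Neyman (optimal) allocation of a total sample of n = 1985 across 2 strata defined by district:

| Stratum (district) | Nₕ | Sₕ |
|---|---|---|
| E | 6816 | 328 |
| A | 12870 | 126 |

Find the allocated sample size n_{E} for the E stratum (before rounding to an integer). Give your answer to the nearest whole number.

1150

Neyman allocation: nₕ = n·NₕSₕ / Σⱼ NⱼSⱼ.
Σ NⱼSⱼ = 6816·328 + 12870·126 = 3.857268 × 10^6.
n_{E} = 1985·6816·328 / (3.857268 × 10^6) = 1150.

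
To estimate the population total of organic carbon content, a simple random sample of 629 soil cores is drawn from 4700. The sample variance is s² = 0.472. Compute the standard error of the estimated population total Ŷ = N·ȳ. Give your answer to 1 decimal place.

Var(Ŷ) = N²·Var(ȳ) = N²·(1 − n/N)·s²/n.
f = 629/4700 = 0.13382979; Var(ȳ) = 0.86617021·0.472/629 = 6.4997192 × 10^-4.
Var(Ŷ) = 4700² · (6.4997192 × 10^-4) = 14357.88.
SE(Ŷ) = √(14357.88) = 119.8.

119.8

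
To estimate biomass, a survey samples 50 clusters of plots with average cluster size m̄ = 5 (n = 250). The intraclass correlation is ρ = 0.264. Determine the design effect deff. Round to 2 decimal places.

deff = 1 + (5 − 1)·0.264 = 1 + 1.056 = 2.056.

2.06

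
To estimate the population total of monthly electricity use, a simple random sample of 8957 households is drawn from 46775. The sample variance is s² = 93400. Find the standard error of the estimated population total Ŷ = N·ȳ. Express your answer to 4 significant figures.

135800

Var(Ŷ) = N²·Var(ȳ) = N²·(1 − n/N)·s²/n.
f = 8957/46775 = 0.19149118; Var(ȳ) = 0.80850882·93400/8957 = 8.4308054.
Var(Ŷ) = 46775² · 8.4308054 = 1.8445764 × 10^10.
SE(Ŷ) = √(1.8445764 × 10^10) = 135800.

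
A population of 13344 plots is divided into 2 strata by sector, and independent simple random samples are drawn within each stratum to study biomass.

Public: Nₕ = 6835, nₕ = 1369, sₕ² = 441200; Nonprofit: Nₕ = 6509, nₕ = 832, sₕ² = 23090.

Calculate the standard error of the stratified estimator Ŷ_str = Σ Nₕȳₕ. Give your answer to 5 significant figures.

114310

Var(Ŷ_str) = Σₕ Nₕ²(1 − fₕ)sₕ²/nₕ.
Public: 6835²·(1 − 1369/6835)·441200/1369 = 1.204038 × 10^10.
Nonprofit: 6509²·(1 − 832/6509)·23090/832 = 1.0254955 × 10^9.
Sum = 1.3065876 × 10^10.
SE = √(1.3065876 × 10^10) = 114310.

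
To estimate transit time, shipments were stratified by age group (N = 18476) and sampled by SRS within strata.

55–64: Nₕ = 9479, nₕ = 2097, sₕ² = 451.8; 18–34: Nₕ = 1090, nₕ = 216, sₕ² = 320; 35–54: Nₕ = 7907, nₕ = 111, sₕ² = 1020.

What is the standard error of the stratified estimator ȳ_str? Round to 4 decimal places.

Var(ȳ_str) = Σₕ Wₕ²(1 − fₕ)sₕ²/nₕ with Wₕ = Nₕ/N, N = 18476.
55–64: Wₕ = 0.51304395; term = 0.51304395²·(1 − 0.22122587)·451.8/2097 = 0.044164005.
18–34: Wₕ = 0.05899545; term = 0.05899545²·(1 − 0.19816514)·320/216 = 0.0041344548.
35–54: Wₕ = 0.42796060; term = 0.42796060²·(1 − 0.01403819)·1020/111 = 1.6593762.
Sum = 1.7076747.
SE = √(1.7076747) = 1.3068.

1.3068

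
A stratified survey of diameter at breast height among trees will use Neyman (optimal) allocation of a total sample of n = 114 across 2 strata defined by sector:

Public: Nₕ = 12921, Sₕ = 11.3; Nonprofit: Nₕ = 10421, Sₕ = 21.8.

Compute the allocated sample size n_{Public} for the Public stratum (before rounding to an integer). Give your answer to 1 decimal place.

44.6

Neyman allocation: nₕ = n·NₕSₕ / Σⱼ NⱼSⱼ.
Σ NⱼSⱼ = 12921·11.3 + 10421·21.8 = 373185.1.
n_{Public} = 114·12921·11.3 / 373185.1 = 44.6.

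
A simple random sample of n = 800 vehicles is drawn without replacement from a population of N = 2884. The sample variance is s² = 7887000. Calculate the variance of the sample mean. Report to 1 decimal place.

7124.0

Under SRS without replacement, Var(ȳ) = (1 − f)·s²/n with f = n/N = 800/2884 = 0.27739251.
Var(ȳ) = (1 − 0.27739251)·7887000/800 = 0.72260749·9858.75 = 7124.0066.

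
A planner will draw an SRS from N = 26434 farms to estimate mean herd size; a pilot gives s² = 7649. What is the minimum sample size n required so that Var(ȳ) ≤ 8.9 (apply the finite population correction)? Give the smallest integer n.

833

Without fpc, n₀ = s²/D = 7649/8.9 = 859.4382.
With fpc, (1 − n/N)·s²/n ≤ D requires n ≥ n₀/(1 + n₀/N) = 859.4382/(1 + 859.4382/26434) = 832.3755.
Rounding up, n = 833.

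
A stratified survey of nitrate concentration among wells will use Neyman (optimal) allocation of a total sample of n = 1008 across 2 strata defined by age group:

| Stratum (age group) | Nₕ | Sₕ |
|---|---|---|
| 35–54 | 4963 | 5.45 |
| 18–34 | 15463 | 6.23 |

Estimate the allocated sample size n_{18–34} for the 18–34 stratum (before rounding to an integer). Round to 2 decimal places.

787.02

Neyman allocation: nₕ = n·NₕSₕ / Σⱼ NⱼSⱼ.
Σ NⱼSⱼ = 4963·5.45 + 15463·6.23 = 123382.84.
n_{18–34} = 1008·15463·6.23 / 123382.84 = 787.02.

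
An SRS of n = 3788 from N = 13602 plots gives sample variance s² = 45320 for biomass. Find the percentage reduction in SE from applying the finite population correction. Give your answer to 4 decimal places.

15.0582

f = n/N = 3788/13602 = 0.27848846.
SE_no-fpc = √(s²/n) = 3.4589156; SE_fpc = √((1−f)s²/n) = 2.9380664.
Ratio = √(1−f) = 0.84941836. Reduction = 100·(1 − 0.84941836) = 15.0582%.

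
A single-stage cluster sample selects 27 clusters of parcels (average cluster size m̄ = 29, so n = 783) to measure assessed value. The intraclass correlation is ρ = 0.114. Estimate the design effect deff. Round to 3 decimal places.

deff = 1 + (29 − 1)·0.114 = 1 + 3.192 = 4.192.

4.192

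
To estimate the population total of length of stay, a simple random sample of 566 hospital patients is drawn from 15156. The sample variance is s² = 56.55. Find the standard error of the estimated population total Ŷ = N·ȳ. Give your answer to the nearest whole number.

4700

Var(Ŷ) = N²·Var(ȳ) = N²·(1 − n/N)·s²/n.
f = 566/15156 = 0.03734495; Var(ȳ) = 0.96265505·56.55/566 = 0.096180465.
Var(Ŷ) = 15156² · 0.096180465 = 2.209307 × 10^7.
SE(Ŷ) = √(2.209307 × 10^7) = 4700.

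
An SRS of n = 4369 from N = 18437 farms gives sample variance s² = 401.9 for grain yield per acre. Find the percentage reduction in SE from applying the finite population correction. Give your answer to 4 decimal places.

12.6484

f = n/N = 4369/18437 = 0.23696914.
SE_no-fpc = √(s²/n) = 0.30329691; SE_fpc = √((1−f)s²/n) = 0.26493482.
Ratio = √(1−f) = 0.87351638. Reduction = 100·(1 − 0.87351638) = 12.6484%.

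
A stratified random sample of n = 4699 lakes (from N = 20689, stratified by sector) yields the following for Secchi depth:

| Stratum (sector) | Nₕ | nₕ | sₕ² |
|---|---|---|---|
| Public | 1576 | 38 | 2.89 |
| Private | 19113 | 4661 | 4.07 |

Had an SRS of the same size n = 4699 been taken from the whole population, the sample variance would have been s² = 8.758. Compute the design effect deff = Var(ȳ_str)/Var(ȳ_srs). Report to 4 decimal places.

Var(ȳ_str) = Σ Wₕ²(1−fₕ)sₕ²/nₕ with Wₕ = Nₕ/20689:
  Public: (1576/20689)²·(1−38/1576)·2.89/38 = 4.3067315 × 10^-4
  Private: (19113/20689)²·(1−4661/19113)·4.07/4661 = 5.6349896 × 10^-4
  → Var(ȳ_str) = 9.9417211 × 10^-4.
Var(ȳ_srs) = (1 − 4699/20689)·8.758/4699 = 0.0014404841.
deff = (9.9417211 × 10^-4) / 0.0014404841 = 0.6902.

0.6902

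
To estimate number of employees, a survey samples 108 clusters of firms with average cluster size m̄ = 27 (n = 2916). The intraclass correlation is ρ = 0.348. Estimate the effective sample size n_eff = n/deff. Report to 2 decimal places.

deff = 1 + (27 − 1)·0.348 = 1 + 9.048 = 10.048.
n_eff = 2916 / 10.048 = 290.21.

290.21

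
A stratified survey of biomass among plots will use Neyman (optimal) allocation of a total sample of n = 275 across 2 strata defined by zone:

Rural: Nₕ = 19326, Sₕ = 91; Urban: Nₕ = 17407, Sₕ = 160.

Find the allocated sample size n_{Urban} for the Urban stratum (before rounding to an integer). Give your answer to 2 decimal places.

168.56

Neyman allocation: nₕ = n·NₕSₕ / Σⱼ NⱼSⱼ.
Σ NⱼSⱼ = 19326·91 + 17407·160 = 4.543786 × 10^6.
n_{Urban} = 275·17407·160 / (4.543786 × 10^6) = 168.56.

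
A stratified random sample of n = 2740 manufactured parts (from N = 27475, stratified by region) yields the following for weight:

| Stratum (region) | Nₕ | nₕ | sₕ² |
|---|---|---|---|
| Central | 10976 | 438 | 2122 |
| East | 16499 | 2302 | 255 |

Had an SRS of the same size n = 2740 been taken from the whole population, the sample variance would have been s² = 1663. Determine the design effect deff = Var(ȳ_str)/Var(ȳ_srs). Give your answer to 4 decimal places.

1.4215

Var(ȳ_str) = Σ Wₕ²(1−fₕ)sₕ²/nₕ with Wₕ = Nₕ/27475:
  Central: (10976/27475)²·(1−438/10976)·2122/438 = 0.74233196
  East: (16499/27475)²·(1−2302/16499)·255/2302 = 0.034372701
  → Var(ȳ_str) = 0.77670466.
Var(ȳ_srs) = (1 − 2740/27475)·1663/2740 = 0.54640655.
deff = 0.77670466 / 0.54640655 = 1.4215.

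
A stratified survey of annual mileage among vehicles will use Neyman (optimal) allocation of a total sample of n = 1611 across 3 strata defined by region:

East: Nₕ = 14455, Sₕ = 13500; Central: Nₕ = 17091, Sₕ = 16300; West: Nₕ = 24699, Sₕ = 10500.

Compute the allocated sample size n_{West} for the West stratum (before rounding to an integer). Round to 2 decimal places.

569.93

Neyman allocation: nₕ = n·NₕSₕ / Σⱼ NⱼSⱼ.
Σ NⱼSⱼ = 14455·13500 + 17091·16300 + 24699·10500 = 7.330653 × 10^8.
n_{West} = 1611·24699·10500 / (7.330653 × 10^8) = 569.93.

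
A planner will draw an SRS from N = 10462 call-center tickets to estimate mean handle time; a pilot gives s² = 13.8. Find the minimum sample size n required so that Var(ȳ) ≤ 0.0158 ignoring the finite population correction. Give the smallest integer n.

874

Without fpc, n₀ = s²/D = 13.8/0.0158 = 873.4177.
Rounding up, n = 874.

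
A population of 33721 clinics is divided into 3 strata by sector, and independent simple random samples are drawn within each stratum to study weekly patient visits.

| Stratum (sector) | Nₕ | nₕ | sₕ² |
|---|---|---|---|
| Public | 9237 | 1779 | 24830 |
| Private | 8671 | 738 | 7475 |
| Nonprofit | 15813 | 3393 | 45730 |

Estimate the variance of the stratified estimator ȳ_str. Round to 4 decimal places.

Var(ȳ_str) = Σₕ Wₕ²(1 − fₕ)sₕ²/nₕ with Wₕ = Nₕ/N, N = 33721.
Public: Wₕ = 0.27392426; term = 0.27392426²·(1 − 0.19259500)·24830/1779 = 0.84557708.
Private: Wₕ = 0.25713947; term = 0.25713947²·(1 − 0.08511129)·7475/738 = 0.61271792.
Nonprofit: Wₕ = 0.46893627; term = 0.46893627²·(1 − 0.21457029)·45730/3393 = 2.3278357.
Sum = 3.7861307.

3.7861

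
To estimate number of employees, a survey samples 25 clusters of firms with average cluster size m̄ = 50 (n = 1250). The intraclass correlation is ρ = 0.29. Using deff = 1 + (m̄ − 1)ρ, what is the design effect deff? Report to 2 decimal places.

deff = 1 + (50 − 1)·0.29 = 1 + 14.21 = 15.21.

15.21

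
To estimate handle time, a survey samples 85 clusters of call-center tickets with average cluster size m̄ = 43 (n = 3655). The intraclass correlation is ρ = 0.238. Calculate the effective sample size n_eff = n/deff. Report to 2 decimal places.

332.39

deff = 1 + (43 − 1)·0.238 = 1 + 9.996 = 10.996.
n_eff = 3655 / 10.996 = 332.39.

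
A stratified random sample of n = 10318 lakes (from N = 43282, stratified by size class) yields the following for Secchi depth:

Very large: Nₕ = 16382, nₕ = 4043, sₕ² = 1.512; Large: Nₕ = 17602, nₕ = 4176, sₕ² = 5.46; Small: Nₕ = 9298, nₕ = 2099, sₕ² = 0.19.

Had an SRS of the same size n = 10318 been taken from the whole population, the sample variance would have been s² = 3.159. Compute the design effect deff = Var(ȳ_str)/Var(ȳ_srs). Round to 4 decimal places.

0.8943

Var(ȳ_str) = Σ Wₕ²(1−fₕ)sₕ²/nₕ with Wₕ = Nₕ/43282:
  Very large: (16382/43282)²·(1−4043/16382)·1.512/4043 = 4.0353415 × 10^-5
  Large: (17602/43282)²·(1−4176/17602)·5.46/4176 = 1.6494007 × 10^-4
  Small: (9298/43282)²·(1−2099/9298)·0.19/2099 = 3.2343591 × 10^-6
  → Var(ȳ_str) = 2.0852784 × 10^-4.
Var(ȳ_srs) = (1 − 10318/43282)·3.159/10318 = 2.3317752 × 10^-4.
deff = (2.0852784 × 10^-4) / (2.3317752 × 10^-4) = 0.8943.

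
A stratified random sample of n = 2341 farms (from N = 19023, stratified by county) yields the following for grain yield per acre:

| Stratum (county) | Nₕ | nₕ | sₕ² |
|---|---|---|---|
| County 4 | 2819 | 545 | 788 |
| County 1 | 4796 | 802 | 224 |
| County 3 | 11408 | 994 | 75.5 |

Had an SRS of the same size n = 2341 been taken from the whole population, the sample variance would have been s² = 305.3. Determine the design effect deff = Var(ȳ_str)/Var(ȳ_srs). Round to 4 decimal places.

0.5713

Var(ȳ_str) = Σ Wₕ²(1−fₕ)sₕ²/nₕ with Wₕ = Nₕ/19023:
  County 4: (2819/19023)²·(1−545/2819)·788/545 = 0.02561281
  County 1: (4796/19023)²·(1−802/4796)·224/802 = 0.014784372
  County 3: (11408/19023)²·(1−994/11408)·75.5/994 = 0.024936164
  → Var(ȳ_str) = 0.065333346.
Var(ȳ_srs) = (1 − 2341/19023)·305.3/2341 = 0.11436536.
deff = 0.065333346 / 0.11436536 = 0.5713.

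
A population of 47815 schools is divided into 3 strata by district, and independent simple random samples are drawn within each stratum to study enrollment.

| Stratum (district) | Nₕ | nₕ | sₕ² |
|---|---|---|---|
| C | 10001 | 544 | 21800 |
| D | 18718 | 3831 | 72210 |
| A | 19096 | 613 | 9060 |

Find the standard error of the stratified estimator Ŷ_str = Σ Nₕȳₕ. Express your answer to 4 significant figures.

119400

Var(Ŷ_str) = Σₕ Nₕ²(1 − fₕ)sₕ²/nₕ.
C: 10001²·(1 − 544/10001)·21800/544 = 3.7901327 × 10^9.
D: 18718²·(1 − 3831/18718)·72210/3831 = 5.2523278 × 10^9.
A: 19096²·(1 − 613/19096)·9060/613 = 5.2165406 × 10^9.
Sum = 1.4259001 × 10^10.
SE = √(1.4259001 × 10^10) = 119400.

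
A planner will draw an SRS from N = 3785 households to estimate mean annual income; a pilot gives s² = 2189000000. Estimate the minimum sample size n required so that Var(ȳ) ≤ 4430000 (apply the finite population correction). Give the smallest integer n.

438

Without fpc, n₀ = s²/D = 2189000000/4430000 = 494.1309.
With fpc, (1 − n/N)·s²/n ≤ D requires n ≥ n₀/(1 + n₀/N) = 494.1309/(1 + 494.1309/3785) = 437.0713.
Rounding up, n = 438.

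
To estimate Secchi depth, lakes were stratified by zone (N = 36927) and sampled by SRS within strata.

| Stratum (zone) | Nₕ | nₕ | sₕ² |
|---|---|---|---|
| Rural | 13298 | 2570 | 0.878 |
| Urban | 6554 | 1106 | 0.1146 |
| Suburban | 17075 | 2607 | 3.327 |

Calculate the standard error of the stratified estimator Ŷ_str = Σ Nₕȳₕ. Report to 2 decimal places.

606.39

Var(Ŷ_str) = Σₕ Nₕ²(1 − fₕ)sₕ²/nₕ.
Rural: 13298²·(1 − 2570/13298)·0.878/2570 = 48737.863.
Urban: 6554²·(1 − 1106/6554)·0.1146/1106 = 3699.7555.
Suburban: 17075²·(1 − 2607/17075)·3.327/2607 = 315268.79.
Sum = 367706.41.
SE = √(367706.41) = 606.39.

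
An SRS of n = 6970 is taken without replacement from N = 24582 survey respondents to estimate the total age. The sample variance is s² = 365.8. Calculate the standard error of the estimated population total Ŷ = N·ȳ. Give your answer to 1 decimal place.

Var(Ŷ) = N²·Var(ȳ) = N²·(1 − n/N)·s²/n.
f = 6970/24582 = 0.28354080; Var(ȳ) = 0.71645920·365.8/6970 = 0.037601259.
Var(Ŷ) = 24582² · 0.037601259 = 2.272149 × 10^7.
SE(Ŷ) = √(2.272149 × 10^7) = 4766.7.

4766.7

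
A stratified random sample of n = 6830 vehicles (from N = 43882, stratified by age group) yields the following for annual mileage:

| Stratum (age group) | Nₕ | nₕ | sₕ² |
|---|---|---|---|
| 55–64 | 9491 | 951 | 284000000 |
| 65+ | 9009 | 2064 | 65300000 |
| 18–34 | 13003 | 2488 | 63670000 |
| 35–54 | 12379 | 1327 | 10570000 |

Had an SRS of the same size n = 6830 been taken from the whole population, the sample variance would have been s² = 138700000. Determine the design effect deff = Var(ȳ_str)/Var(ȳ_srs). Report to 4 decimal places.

0.9320

Var(ȳ_str) = Σ Wₕ²(1−fₕ)sₕ²/nₕ with Wₕ = Nₕ/43882:
  55–64: (9491/43882)²·(1−951/9491)·284000000/951 = 12569.987
  65+: (9009/43882)²·(1−2064/9009)·65300000/2064 = 1027.9678
  18–34: (13003/43882)²·(1−2488/13003)·63670000/2488 = 1817.04
  35–54: (12379/43882)²·(1−1327/12379)·10570000/1327 = 565.92343
  → Var(ȳ_str) = 15980.918.
Var(ȳ_srs) = (1 − 6830/43882)·138700000/6830 = 17146.718.
deff = 15980.918 / 17146.718 = 0.9320.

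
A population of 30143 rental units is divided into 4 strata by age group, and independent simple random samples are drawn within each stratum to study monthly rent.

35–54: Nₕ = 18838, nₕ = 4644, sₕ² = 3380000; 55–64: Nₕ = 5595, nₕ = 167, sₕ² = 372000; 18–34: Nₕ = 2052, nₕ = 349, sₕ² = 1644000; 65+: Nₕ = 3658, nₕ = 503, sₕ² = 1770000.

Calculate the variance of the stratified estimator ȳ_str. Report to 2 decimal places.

Var(ȳ_str) = Σₕ Wₕ²(1 − fₕ)sₕ²/nₕ with Wₕ = Nₕ/N, N = 30143.
35–54: Wₕ = 0.62495438; term = 0.62495438²·(1 − 0.24652299)·3380000/4644 = 214.18603.
55–64: Wₕ = 0.18561523; term = 0.18561523²·(1 − 0.02984808)·372000/167 = 74.454929.
18–34: Wₕ = 0.06807551; term = 0.06807551²·(1 − 0.17007797)·1644000/349 = 18.117382.
65+: Wₕ = 0.12135488; term = 0.12135488²·(1 − 0.13750683)·1770000/503 = 44.696694.
Sum = 351.45504.

351.46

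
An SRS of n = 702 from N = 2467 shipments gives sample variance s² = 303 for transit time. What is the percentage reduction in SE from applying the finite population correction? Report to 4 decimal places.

f = n/N = 702/2467 = 0.28455614.
SE_no-fpc = √(s²/n) = 0.65698092; SE_fpc = √((1−f)s²/n) = 0.55570018.
Ratio = √(1−f) = 0.84583914. Reduction = 100·(1 − 0.84583914) = 15.4161%.

15.4161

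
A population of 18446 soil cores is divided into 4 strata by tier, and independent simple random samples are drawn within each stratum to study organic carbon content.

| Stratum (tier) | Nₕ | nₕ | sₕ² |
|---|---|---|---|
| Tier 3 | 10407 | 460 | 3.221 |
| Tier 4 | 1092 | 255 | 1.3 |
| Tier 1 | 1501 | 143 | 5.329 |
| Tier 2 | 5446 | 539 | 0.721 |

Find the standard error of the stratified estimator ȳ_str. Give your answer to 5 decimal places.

0.04972

Var(ȳ_str) = Σₕ Wₕ²(1 − fₕ)sₕ²/nₕ with Wₕ = Nₕ/N, N = 18446.
Tier 3: Wₕ = 0.56418736; term = 0.56418736²·(1 − 0.04420102)·3.221/460 = 0.0021303264.
Tier 4: Wₕ = 0.05919983; term = 0.05919983²·(1 − 0.23351648)·1.3/255 = 1.3694521 × 10^-5.
Tier 1: Wₕ = 0.08137266; term = 0.08137266²·(1 − 0.09526982)·5.329/143 = 2.2324705 × 10^-4.
Tier 2: Wₕ = 0.29524016; term = 0.29524016²·(1 − 0.09897172)·0.721/539 = 1.0505961 × 10^-4.
Sum = 0.0024723276.
SE = √(0.0024723276) = 0.04972.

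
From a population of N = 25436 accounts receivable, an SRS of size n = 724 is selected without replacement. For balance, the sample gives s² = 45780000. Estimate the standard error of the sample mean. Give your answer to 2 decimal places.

247.86

Under SRS without replacement, Var(ȳ) = (1 − f)·s²/n with f = n/N = 724/25436 = 0.02846359.
Var(ȳ) = (1 − 0.02846359)·45780000/724 = 0.97153641·63232.044 = 61432.233.
SE(ȳ) = √(61432.233) = 247.86.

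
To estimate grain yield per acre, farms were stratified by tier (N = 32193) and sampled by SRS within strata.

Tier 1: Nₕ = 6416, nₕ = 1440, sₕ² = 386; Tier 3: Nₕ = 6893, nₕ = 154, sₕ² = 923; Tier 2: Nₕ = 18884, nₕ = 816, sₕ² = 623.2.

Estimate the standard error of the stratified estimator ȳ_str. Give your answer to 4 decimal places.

Var(ȳ_str) = Σₕ Wₕ²(1 − fₕ)sₕ²/nₕ with Wₕ = Nₕ/N, N = 32193.
Tier 1: Wₕ = 0.19929798; term = 0.19929798²·(1 − 0.22443890)·386/1440 = 0.0082574631.
Tier 3: Wₕ = 0.21411487; term = 0.21411487²·(1 − 0.02234151)·923/154 = 0.26863452.
Tier 2: Wₕ = 0.58658715; term = 0.58658715²·(1 − 0.04321118)·623.2/816 = 0.25143079.
Sum = 0.52832277.
SE = √(0.52832277) = 0.7269.

0.7269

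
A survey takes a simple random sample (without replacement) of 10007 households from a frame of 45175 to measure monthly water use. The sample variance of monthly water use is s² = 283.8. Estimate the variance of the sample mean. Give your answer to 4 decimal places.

0.0221

Under SRS without replacement, Var(ȳ) = (1 − f)·s²/n with f = n/N = 10007/45175 = 0.22151633.
Var(ȳ) = (1 − 0.22151633)·283.8/10007 = 0.77848367·0.028360148 = 0.022077912.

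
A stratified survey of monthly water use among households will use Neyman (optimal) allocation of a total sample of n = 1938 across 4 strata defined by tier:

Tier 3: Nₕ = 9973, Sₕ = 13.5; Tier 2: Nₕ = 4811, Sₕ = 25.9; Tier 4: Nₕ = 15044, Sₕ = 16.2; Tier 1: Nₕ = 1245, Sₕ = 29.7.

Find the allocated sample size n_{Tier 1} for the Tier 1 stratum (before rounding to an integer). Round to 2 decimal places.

132.72

Neyman allocation: nₕ = n·NₕSₕ / Σⱼ NⱼSⱼ.
Σ NⱼSⱼ = 9973·13.5 + 4811·25.9 + 15044·16.2 + 1245·29.7 = 539929.7.
n_{Tier 1} = 1938·1245·29.7 / 539929.7 = 132.72.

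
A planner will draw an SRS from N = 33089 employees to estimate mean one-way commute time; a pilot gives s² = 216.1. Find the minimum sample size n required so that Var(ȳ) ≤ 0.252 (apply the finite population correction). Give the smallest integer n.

836

Without fpc, n₀ = s²/D = 216.1/0.252 = 857.5397.
With fpc, (1 − n/N)·s²/n ≤ D requires n ≥ n₀/(1 + n₀/N) = 857.5397/(1 + 857.5397/33089) = 835.8770.
Rounding up, n = 836.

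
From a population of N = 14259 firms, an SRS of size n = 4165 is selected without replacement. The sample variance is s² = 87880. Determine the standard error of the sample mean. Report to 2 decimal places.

Under SRS without replacement, Var(ȳ) = (1 − f)·s²/n with f = n/N = 4165/14259 = 0.29209622.
Var(ȳ) = (1 − 0.29209622)·87880/4165 = 0.70790378·21.09964 = 14.936515.
SE(ȳ) = √(14.936515) = 3.86.

3.86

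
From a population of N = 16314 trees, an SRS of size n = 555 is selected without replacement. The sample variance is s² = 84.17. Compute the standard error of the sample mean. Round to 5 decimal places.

Under SRS without replacement, Var(ȳ) = (1 − f)·s²/n with f = n/N = 555/16314 = 0.03401986.
Var(ȳ) = (1 − 0.03401986)·84.17/555 = 0.96598014·0.15165766 = 0.14649829.
SE(ȳ) = √(0.14649829) = 0.38275.

0.38275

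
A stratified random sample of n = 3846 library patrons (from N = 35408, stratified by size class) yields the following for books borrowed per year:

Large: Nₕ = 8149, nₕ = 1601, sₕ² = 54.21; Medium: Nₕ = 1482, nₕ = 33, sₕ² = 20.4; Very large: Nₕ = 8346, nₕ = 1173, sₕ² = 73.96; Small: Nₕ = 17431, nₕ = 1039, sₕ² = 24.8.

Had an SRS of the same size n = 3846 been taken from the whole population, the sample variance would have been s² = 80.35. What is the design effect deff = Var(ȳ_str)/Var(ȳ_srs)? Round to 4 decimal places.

Var(ȳ_str) = Σ Wₕ²(1−fₕ)sₕ²/nₕ with Wₕ = Nₕ/35408:
  Large: (8149/35408)²·(1−1601/8149)·54.21/1601 = 0.0014411138
  Medium: (1482/35408)²·(1−33/1482)·20.4/33 = 0.0010588392
  Very large: (8346/35408)²·(1−1173/8346)·73.96/1173 = 0.0030107543
  Small: (17431/35408)²·(1−1039/17431)·24.8/1039 = 0.0054398583
  → Var(ȳ_str) = 0.010950566.
Var(ȳ_srs) = (1 − 3846/35408)·80.35/3846 = 0.018622574.
deff = 0.010950566 / 0.018622574 = 0.5880.

0.5880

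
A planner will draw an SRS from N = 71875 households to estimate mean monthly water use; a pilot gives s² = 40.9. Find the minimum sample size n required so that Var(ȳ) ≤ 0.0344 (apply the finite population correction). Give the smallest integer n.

Without fpc, n₀ = s²/D = 40.9/0.0344 = 1188.9535.
With fpc, (1 − n/N)·s²/n ≤ D requires n ≥ n₀/(1 + n₀/N) = 1188.9535/(1 + 1188.9535/71875) = 1169.6059.
Rounding up, n = 1170.

1170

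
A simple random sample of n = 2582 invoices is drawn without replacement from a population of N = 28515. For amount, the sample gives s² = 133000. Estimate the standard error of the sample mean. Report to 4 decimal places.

Under SRS without replacement, Var(ȳ) = (1 − f)·s²/n with f = n/N = 2582/28515 = 0.09054883.
Var(ȳ) = (1 − 0.09054883)·133000/2582 = 0.90945117·51.510457 = 46.846245.
SE(ȳ) = √(46.846245) = 6.8444.

6.8444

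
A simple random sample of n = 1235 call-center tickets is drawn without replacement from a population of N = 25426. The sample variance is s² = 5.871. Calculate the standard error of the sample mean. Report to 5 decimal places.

Under SRS without replacement, Var(ȳ) = (1 − f)·s²/n with f = n/N = 1235/25426 = 0.04857233.
Var(ȳ) = (1 − 0.04857233)·5.871/1235 = 0.95142767·0.0047538462 = 0.0045229408.
SE(ȳ) = √(0.0045229408) = 0.06725.

0.06725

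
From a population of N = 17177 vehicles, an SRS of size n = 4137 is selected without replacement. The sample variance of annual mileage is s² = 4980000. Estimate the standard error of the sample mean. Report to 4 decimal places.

30.2299

Under SRS without replacement, Var(ȳ) = (1 − f)·s²/n with f = n/N = 4137/17177 = 0.24084532.
Var(ȳ) = (1 − 0.24084532)·4980000/4137 = 0.75915468·1203.7708 = 913.84828.
SE(ȳ) = √(913.84828) = 30.2299.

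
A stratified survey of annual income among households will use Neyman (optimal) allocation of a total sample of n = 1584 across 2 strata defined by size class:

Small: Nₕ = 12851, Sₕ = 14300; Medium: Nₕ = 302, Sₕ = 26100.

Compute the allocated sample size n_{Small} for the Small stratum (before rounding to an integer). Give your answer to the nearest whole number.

Neyman allocation: nₕ = n·NₕSₕ / Σⱼ NⱼSⱼ.
Σ NⱼSⱼ = 12851·14300 + 302·26100 = 1.916515 × 10^8.
n_{Small} = 1584·12851·14300 / (1.916515 × 10^8) = 1519.

1519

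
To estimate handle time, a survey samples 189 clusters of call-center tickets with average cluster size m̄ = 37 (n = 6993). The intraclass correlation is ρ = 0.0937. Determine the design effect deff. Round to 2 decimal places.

deff = 1 + (37 − 1)·0.0937 = 1 + 3.3732 = 4.3732.

4.37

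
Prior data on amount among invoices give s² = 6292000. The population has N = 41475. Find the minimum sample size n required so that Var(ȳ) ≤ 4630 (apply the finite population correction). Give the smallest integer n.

1316

Without fpc, n₀ = s²/D = 6292000/4630 = 1358.9633.
With fpc, (1 − n/N)·s²/n ≤ D requires n ≥ n₀/(1 + n₀/N) = 1358.9633/(1 + 1358.9633/41475) = 1315.8484.
Rounding up, n = 1316.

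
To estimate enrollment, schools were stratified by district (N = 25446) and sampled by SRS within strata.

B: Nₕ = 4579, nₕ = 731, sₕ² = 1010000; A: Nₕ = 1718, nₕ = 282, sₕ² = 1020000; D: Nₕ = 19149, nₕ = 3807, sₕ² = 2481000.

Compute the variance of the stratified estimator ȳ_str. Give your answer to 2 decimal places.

347.07

Var(ȳ_str) = Σₕ Wₕ²(1 − fₕ)sₕ²/nₕ with Wₕ = Nₕ/N, N = 25446.
B: Wₕ = 0.17994970; term = 0.17994970²·(1 − 0.15964184)·1010000/731 = 37.598512.
A: Wₕ = 0.06751552; term = 0.06751552²·(1 − 0.16414435)·1020000/282 = 13.781282.
D: Wₕ = 0.75253478; term = 0.75253478²·(1 − 0.19880934)·2481000/3807 = 295.68747.
Sum = 347.06726.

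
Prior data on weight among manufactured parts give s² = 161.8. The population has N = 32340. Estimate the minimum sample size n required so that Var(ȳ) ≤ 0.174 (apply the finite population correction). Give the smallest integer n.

904

Without fpc, n₀ = s²/D = 161.8/0.174 = 929.8851.
With fpc, (1 − n/N)·s²/n ≤ D requires n ≥ n₀/(1 + n₀/N) = 929.8851/(1 + 929.8851/32340) = 903.8950.
Rounding up, n = 904.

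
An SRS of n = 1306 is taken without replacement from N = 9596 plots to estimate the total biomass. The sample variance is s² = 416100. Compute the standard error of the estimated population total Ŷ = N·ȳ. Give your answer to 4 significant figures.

159200

Var(Ŷ) = N²·Var(ȳ) = N²·(1 − n/N)·s²/n.
f = 1306/9596 = 0.13609837; Var(ȳ) = 0.86390163·416100/1306 = 275.24461.
Var(Ŷ) = 9596² · 275.24461 = 2.5345409 × 10^10.
SE(Ŷ) = √(2.5345409 × 10^10) = 159200.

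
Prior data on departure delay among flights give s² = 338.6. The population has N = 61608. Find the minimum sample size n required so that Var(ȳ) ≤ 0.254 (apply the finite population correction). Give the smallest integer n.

Without fpc, n₀ = s²/D = 338.6/0.254 = 1333.0709.
With fpc, (1 − n/N)·s²/n ≤ D requires n ≥ n₀/(1 + n₀/N) = 1333.0709/(1 + 1333.0709/61608) = 1304.8369.
Rounding up, n = 1305.

1305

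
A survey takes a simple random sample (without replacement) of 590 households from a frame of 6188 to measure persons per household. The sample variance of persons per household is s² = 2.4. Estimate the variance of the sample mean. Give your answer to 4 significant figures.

Under SRS without replacement, Var(ȳ) = (1 − f)·s²/n with f = n/N = 590/6188 = 0.09534583.
Var(ȳ) = (1 − 0.09534583)·2.4/590 = 0.90465417·0.0040677966 = 0.0036799492.

0.003680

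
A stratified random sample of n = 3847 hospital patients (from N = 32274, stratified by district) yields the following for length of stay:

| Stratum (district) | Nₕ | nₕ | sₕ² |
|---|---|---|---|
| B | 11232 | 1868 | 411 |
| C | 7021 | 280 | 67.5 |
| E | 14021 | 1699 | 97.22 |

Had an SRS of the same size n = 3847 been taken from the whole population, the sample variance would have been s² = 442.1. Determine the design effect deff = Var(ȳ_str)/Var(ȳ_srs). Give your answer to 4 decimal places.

0.4215

Var(ȳ_str) = Σ Wₕ²(1−fₕ)sₕ²/nₕ with Wₕ = Nₕ/32274:
  B: (11232/32274)²·(1−1868/11232)·411/1868 = 0.022216614
  C: (7021/32274)²·(1−280/7021)·67.5/280 = 0.010953766
  E: (14021/32274)²·(1−1699/14021)·97.22/1699 = 0.0094911064
  → Var(ȳ_str) = 0.042661486.
Var(ȳ_srs) = (1 − 3847/32274)·442.1/3847 = 0.10122238.
deff = 0.042661486 / 0.10122238 = 0.4215.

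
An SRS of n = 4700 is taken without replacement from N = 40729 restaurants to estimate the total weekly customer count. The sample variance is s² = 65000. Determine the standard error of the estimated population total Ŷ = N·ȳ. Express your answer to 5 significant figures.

Var(Ŷ) = N²·Var(ȳ) = N²·(1 − n/N)·s²/n.
f = 4700/40729 = 0.11539689; Var(ȳ) = 0.88460311·65000/4700 = 12.233873.
Var(Ŷ) = 40729² · 12.233873 = 2.0294178 × 10^10.
SE(Ŷ) = √(2.0294178 × 10^10) = 142460.

142460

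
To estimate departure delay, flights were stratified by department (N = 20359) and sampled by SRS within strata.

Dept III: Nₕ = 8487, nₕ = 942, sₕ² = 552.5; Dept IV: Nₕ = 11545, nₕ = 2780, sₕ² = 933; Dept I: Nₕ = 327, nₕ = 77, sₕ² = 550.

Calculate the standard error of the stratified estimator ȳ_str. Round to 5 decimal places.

0.41708

Var(ȳ_str) = Σₕ Wₕ²(1 − fₕ)sₕ²/nₕ with Wₕ = Nₕ/N, N = 20359.
Dept III: Wₕ = 0.41686723; term = 0.41686723²·(1 − 0.11099328)·552.5/942 = 0.090611212.
Dept IV: Wₕ = 0.56707107; term = 0.56707107²·(1 − 0.24079688)·933/2780 = 0.081935068.
Dept I: Wₕ = 0.01606169; term = 0.01606169²·(1 − 0.23547401)·550/77 = 0.0014087919.
Sum = 0.17395507.
SE = √(0.17395507) = 0.41708.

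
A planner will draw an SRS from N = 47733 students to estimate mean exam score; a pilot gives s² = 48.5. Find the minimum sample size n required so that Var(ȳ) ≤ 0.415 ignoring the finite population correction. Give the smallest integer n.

Without fpc, n₀ = s²/D = 48.5/0.415 = 116.8675.
Rounding up, n = 117.

117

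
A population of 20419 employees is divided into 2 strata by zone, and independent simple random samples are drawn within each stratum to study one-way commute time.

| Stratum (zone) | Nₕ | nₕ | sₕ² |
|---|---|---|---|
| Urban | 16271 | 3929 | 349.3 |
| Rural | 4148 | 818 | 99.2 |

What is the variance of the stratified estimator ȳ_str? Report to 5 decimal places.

0.04684

Var(ȳ_str) = Σₕ Wₕ²(1 − fₕ)sₕ²/nₕ with Wₕ = Nₕ/N, N = 20419.
Urban: Wₕ = 0.79685587; term = 0.79685587²·(1 − 0.24147256)·349.3/3929 = 0.042820073.
Rural: Wₕ = 0.20314413; term = 0.20314413²·(1 − 0.19720347)·99.2/818 = 0.0040176529.
Sum = 0.046837726.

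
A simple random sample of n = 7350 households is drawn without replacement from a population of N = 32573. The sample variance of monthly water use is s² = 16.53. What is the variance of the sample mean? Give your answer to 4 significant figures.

0.001742

Under SRS without replacement, Var(ȳ) = (1 − f)·s²/n with f = n/N = 7350/32573 = 0.22564701.
Var(ȳ) = (1 − 0.22564701)·16.53/7350 = 0.77435299·0.0022489796 = 0.0017415041.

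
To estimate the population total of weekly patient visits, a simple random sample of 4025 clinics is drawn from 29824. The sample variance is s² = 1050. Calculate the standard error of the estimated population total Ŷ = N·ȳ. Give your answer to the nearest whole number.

Var(Ŷ) = N²·Var(ȳ) = N²·(1 − n/N)·s²/n.
f = 4025/29824 = 0.13495842; Var(ȳ) = 0.86504158·1050/4025 = 0.22566302.
Var(Ŷ) = 29824² · 0.22566302 = 2.0072071 × 10^8.
SE(Ŷ) = √(2.0072071 × 10^8) = 14168.

14168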